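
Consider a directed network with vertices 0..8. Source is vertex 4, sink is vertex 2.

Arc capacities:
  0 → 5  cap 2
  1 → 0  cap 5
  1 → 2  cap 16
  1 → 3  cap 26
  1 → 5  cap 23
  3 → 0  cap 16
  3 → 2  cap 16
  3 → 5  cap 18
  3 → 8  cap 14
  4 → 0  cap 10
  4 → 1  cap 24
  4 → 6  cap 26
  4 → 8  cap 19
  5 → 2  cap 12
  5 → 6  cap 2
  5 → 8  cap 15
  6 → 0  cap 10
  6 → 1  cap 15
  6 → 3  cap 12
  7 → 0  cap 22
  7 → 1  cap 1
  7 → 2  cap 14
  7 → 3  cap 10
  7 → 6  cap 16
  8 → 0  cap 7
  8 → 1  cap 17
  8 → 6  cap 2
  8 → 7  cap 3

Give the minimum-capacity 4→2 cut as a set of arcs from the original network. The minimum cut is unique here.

augment #1: 4→1→2 push 16
augment #2: 4→0→5→2 push 2
augment #3: 4→1→3→2 push 8
augment #4: 4→6→3→2 push 8
augment #5: 4→8→7→2 push 3
augment #6: 4→6→1→5→2 push 10
max flow = 47; residual-reachable set from 4 gives S-side
cut edges (S→T): {(1,2), (3,2), (5,2), (8,7)} total cap 47

Min-cut arcs: {(1,2), (3,2), (5,2), (8,7)} (total capacity 47)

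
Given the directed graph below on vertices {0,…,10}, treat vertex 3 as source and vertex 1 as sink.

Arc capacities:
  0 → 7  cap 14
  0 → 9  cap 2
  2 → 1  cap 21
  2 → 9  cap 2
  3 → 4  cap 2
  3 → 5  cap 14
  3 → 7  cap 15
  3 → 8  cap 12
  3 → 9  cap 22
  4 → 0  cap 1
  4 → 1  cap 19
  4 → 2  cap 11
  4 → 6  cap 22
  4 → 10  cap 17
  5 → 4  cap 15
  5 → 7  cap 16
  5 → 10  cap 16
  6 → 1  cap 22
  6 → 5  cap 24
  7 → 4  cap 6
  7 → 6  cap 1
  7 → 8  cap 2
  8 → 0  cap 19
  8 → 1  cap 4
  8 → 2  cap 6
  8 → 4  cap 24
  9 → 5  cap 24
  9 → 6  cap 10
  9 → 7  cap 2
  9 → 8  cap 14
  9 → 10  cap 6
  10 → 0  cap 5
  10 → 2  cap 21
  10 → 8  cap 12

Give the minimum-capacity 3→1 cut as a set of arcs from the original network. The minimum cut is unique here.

augment #1: 3→4→1 push 2
augment #2: 3→8→1 push 4
augment #3: 3→5→4→1 push 14
augment #4: 3→7→4→1 push 3
augment #5: 3→7→6→1 push 1
augment #6: 3→8→2→1 push 6
augment #7: 3→9→6→1 push 10
augment #8: 3→7→4→2→1 push 3
augment #9: 3→8→4→2→1 push 2
augment #10: 3→9→10→2→1 push 6
augment #11: 3→7→8→4→2→1 push 2
augment #12: 3→9→5→4→2→1 push 1
augment #13: 3→9→5→10→2→1 push 1
augment #14: 3→9→8→4→6→1 push 4
max flow = 59; residual-reachable set from 3 gives S-side
cut edges (S→T): {(3,4), (3,5), (3,8), (3,9), (7,4), (7,6), (7,8)} total cap 59

Min-cut arcs: {(3,4), (3,5), (3,8), (3,9), (7,4), (7,6), (7,8)} (total capacity 59)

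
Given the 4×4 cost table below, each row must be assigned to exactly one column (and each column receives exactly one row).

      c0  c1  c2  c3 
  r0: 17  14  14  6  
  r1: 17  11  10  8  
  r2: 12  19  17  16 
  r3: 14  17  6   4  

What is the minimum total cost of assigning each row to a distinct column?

Minimum assignment cost: 35

optimal assignment: row0→col3 (cost 6), row1→col1 (cost 11), row2→col0 (cost 12), row3→col2 (cost 6)
total = 6 + 11 + 12 + 6 = 35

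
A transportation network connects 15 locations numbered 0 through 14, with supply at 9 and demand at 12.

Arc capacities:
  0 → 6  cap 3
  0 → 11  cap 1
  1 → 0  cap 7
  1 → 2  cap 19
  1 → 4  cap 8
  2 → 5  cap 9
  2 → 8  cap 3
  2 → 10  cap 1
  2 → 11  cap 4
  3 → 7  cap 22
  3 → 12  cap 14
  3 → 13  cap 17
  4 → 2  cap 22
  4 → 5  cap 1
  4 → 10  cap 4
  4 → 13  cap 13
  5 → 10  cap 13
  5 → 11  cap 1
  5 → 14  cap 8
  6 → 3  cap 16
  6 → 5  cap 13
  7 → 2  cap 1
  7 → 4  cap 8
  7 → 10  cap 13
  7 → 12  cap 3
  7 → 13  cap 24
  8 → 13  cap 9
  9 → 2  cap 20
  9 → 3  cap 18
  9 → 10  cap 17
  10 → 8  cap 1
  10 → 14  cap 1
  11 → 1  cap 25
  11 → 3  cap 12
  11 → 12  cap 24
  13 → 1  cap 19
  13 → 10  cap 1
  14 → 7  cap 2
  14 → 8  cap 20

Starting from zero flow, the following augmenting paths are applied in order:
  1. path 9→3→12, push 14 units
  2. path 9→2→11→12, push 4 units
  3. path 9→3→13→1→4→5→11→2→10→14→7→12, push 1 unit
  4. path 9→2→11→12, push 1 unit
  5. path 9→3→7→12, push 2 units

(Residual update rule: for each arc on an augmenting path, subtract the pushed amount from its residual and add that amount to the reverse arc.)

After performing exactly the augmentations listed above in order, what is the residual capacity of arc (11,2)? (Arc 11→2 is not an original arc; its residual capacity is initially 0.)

Residual capacity of (11,2): 4

after path 1 (9→3→12, push 14): res(11,2)=0
after path 2 (9→2→11→12, push 4): res(11,2)=4
after path 3 (9→3→13→1→4→5→11→2→10→14→7→12, push 1): res(11,2)=3
after path 4 (9→2→11→12, push 1): res(11,2)=4
after path 5 (9→3→7→12, push 2): res(11,2)=4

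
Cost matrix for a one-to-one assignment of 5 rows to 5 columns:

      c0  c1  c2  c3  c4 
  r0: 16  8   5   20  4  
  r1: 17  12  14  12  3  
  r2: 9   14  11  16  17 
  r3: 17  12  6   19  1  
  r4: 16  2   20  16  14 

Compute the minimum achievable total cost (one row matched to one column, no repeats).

optimal assignment: row0→col2 (cost 5), row1→col3 (cost 12), row2→col0 (cost 9), row3→col4 (cost 1), row4→col1 (cost 2)
total = 5 + 12 + 9 + 1 + 2 = 29

Minimum assignment cost: 29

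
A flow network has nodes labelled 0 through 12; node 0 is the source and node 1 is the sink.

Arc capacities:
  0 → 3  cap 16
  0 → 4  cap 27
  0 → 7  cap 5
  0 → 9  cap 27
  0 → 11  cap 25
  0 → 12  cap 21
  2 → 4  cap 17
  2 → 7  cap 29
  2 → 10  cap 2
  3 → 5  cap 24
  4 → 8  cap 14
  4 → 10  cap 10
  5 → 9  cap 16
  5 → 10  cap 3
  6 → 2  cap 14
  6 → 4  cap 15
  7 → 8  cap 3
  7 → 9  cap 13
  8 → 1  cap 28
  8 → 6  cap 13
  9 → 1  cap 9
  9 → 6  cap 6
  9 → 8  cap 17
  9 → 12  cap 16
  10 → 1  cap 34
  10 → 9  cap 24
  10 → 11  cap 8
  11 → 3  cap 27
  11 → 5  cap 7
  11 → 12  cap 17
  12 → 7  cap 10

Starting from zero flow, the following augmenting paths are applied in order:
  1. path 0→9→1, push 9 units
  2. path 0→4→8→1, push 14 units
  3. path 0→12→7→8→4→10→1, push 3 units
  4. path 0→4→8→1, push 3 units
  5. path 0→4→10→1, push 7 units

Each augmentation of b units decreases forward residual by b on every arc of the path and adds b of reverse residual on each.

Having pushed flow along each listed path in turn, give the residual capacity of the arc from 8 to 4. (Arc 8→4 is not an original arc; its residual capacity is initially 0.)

after path 1 (0→9→1, push 9): res(8,4)=0
after path 2 (0→4→8→1, push 14): res(8,4)=14
after path 3 (0→12→7→8→4→10→1, push 3): res(8,4)=11
after path 4 (0→4→8→1, push 3): res(8,4)=14
after path 5 (0→4→10→1, push 7): res(8,4)=14

Residual capacity of (8,4): 14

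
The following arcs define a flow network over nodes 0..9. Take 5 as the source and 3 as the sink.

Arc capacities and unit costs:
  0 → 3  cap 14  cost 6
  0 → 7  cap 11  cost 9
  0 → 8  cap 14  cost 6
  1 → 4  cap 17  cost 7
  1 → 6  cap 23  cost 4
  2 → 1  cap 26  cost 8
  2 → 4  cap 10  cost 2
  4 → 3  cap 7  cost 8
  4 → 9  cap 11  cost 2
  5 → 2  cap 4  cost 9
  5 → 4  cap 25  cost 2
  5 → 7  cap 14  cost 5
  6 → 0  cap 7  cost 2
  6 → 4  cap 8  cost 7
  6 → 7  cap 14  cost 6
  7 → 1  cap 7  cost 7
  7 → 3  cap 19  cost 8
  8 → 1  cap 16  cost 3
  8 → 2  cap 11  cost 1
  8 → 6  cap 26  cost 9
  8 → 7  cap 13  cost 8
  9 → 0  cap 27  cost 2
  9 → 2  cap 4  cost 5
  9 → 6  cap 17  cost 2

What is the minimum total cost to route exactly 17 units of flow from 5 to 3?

shortest-cost path #1: 5→4→3 push 7 @ unit cost 10 (adds 70)
shortest-cost path #2: 5→4→9→0→3 push 10 @ unit cost 12 (adds 120)
total cost = 190

Minimum cost for 17 units: 190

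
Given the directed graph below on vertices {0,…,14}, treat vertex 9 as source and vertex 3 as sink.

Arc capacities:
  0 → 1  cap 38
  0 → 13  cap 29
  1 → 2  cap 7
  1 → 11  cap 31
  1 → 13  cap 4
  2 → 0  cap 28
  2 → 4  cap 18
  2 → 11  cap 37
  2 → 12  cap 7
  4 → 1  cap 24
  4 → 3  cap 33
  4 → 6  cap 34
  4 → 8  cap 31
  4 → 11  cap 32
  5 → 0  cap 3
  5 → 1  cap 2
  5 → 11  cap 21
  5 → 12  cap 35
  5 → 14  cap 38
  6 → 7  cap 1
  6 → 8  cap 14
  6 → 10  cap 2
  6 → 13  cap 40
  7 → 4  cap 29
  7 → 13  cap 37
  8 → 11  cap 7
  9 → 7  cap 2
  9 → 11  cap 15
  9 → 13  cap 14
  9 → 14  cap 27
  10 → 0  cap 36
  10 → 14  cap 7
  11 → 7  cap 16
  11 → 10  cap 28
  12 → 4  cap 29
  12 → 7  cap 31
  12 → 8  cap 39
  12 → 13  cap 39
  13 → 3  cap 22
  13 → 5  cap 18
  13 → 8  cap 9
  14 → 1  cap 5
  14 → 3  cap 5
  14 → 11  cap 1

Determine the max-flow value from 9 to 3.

Maximum flow value: 42

augment #1: 9→13→3 bottleneck 14, total now 14
augment #2: 9→14→3 bottleneck 5, total now 19
augment #3: 9→7→4→3 bottleneck 2, total now 21
augment #4: 9→11→7→4→3 bottleneck 15, total now 36
augment #5: 9→14→1→13→3 bottleneck 4, total now 40
augment #6: 9→14→1→2→4→3 bottleneck 1, total now 41
augment #7: 9→14→11→7→4→3 bottleneck 1, total now 42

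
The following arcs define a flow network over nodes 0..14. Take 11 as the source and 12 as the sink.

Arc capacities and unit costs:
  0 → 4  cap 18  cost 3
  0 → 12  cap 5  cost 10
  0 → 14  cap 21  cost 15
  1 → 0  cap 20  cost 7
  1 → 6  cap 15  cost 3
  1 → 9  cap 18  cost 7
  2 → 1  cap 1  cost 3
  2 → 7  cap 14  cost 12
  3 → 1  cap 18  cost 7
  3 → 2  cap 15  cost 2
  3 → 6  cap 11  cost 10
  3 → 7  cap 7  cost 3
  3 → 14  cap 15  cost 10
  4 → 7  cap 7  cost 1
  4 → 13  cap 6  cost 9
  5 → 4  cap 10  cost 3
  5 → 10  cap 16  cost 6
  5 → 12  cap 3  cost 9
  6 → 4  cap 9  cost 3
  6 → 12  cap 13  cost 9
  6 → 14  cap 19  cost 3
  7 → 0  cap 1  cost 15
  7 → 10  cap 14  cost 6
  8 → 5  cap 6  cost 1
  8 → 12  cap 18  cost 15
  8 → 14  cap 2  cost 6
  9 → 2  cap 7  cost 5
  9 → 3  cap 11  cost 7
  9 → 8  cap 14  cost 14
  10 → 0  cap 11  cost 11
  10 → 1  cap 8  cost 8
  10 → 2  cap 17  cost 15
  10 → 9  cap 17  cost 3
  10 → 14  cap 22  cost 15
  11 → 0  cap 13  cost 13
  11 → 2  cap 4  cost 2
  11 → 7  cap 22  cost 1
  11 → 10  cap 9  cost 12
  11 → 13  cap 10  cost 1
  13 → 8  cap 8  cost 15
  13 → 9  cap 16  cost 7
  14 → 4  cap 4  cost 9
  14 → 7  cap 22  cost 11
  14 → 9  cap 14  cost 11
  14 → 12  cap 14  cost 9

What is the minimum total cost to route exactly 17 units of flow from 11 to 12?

shortest-cost path #1: 11→2→1→6→12 push 1 @ unit cost 17 (adds 17)
shortest-cost path #2: 11→0→12 push 5 @ unit cost 23 (adds 115)
shortest-cost path #3: 11→13→8→5→12 push 3 @ unit cost 26 (adds 78)
shortest-cost path #4: 11→7→10→1→6→12 push 8 @ unit cost 27 (adds 216)
total cost = 426

Minimum cost for 17 units: 426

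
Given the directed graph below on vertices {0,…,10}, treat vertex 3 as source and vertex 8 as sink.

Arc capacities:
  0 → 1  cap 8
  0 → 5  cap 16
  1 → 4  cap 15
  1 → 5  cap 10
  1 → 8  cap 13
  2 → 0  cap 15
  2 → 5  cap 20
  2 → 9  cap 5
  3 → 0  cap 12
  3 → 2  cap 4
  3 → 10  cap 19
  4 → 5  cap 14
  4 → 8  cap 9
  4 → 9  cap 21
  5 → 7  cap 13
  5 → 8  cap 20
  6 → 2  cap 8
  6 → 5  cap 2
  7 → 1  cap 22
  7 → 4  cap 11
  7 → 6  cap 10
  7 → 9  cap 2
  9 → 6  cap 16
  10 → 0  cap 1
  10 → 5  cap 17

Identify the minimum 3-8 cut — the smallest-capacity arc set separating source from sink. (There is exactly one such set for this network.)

Min-cut arcs: {(3,0), (3,2), (10,0), (10,5)} (total capacity 34)

augment #1: 3→0→1→8 push 8
augment #2: 3→0→5→8 push 4
augment #3: 3→2→5→8 push 4
augment #4: 3→10→5→8 push 12
augment #5: 3→10→5→7→1→8 push 5
augment #6: 3→10→0→5→7→4→8 push 1
max flow = 34; residual-reachable set from 3 gives S-side
cut edges (S→T): {(3,0), (3,2), (10,0), (10,5)} total cap 34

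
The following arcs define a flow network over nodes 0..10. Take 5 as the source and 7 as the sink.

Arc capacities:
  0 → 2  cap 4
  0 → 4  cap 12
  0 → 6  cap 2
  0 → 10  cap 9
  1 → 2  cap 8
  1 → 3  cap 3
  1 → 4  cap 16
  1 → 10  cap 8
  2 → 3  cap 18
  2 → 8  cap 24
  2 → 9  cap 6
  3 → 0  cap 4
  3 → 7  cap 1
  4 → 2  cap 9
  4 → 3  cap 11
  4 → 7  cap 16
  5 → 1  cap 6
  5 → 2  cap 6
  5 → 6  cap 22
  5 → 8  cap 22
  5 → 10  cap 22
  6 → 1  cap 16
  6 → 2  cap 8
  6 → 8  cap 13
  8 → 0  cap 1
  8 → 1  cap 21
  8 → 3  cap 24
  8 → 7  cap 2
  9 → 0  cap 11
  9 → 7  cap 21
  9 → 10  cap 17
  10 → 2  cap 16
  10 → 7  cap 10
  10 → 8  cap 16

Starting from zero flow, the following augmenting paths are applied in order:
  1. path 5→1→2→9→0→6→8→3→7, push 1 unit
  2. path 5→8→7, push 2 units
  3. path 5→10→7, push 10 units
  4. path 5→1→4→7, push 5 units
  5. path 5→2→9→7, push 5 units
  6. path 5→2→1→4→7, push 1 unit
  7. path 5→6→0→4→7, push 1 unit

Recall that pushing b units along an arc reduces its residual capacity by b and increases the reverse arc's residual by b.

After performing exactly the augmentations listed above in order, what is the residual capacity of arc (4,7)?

Residual capacity of (4,7): 9

after path 1 (5→1→2→9→0→6→8→3→7, push 1): res(4,7)=16
after path 2 (5→8→7, push 2): res(4,7)=16
after path 3 (5→10→7, push 10): res(4,7)=16
after path 4 (5→1→4→7, push 5): res(4,7)=11
after path 5 (5→2→9→7, push 5): res(4,7)=11
after path 6 (5→2→1→4→7, push 1): res(4,7)=10
after path 7 (5→6→0→4→7, push 1): res(4,7)=9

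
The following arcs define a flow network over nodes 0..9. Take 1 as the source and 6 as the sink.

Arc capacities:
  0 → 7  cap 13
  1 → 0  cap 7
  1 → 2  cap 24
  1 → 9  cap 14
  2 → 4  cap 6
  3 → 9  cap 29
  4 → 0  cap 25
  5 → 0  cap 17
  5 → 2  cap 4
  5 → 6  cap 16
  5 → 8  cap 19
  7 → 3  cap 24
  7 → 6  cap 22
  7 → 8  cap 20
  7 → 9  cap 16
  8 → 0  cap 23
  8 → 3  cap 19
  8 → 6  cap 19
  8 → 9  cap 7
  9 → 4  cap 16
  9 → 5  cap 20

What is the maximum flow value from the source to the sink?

augment #1: 1→0→7→6 bottleneck 7, total now 7
augment #2: 1→9→5→6 bottleneck 14, total now 21
augment #3: 1→2→4→0→7→6 bottleneck 6, total now 27

Maximum flow value: 27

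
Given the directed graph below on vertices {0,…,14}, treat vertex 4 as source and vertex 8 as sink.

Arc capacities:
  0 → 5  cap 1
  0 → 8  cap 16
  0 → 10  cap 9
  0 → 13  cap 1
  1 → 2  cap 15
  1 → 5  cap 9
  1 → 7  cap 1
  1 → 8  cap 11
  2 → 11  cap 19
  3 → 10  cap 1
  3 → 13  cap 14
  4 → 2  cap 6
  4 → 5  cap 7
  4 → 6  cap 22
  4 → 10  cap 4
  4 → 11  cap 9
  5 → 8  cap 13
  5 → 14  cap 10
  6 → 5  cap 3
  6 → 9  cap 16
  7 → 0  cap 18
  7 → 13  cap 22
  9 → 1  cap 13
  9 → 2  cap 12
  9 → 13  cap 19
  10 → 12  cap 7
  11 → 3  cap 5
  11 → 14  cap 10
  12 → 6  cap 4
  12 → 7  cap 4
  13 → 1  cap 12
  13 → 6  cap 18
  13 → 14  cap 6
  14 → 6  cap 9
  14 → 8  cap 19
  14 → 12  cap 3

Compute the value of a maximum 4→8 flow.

augment #1: 4→5→8 bottleneck 7, total now 7
augment #2: 4→6→5→8 bottleneck 3, total now 10
augment #3: 4→11→14→8 bottleneck 9, total now 19
augment #4: 4→2→11→14→8 bottleneck 1, total now 20
augment #5: 4→6→9→1→8 bottleneck 11, total now 31
augment #6: 4→6→9→1→5→8 bottleneck 2, total now 33
augment #7: 4→6→9→13→14→8 bottleneck 3, total now 36
augment #8: 4→10→12→7→0→8 bottleneck 4, total now 40
augment #9: 4→2→11→3→13→14→8 bottleneck 3, total now 43
augment #10: 4→2→11→3→13→1→5→8 bottleneck 1, total now 44
augment #11: 4→2→11→3→13→1→5→14→8 bottleneck 1, total now 45

Maximum flow value: 45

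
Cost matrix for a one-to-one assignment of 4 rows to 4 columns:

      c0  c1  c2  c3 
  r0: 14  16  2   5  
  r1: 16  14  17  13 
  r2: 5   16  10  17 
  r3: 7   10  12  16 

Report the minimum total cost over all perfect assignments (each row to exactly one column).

Minimum assignment cost: 30

optimal assignment: row0→col2 (cost 2), row1→col3 (cost 13), row2→col0 (cost 5), row3→col1 (cost 10)
total = 2 + 13 + 5 + 10 = 30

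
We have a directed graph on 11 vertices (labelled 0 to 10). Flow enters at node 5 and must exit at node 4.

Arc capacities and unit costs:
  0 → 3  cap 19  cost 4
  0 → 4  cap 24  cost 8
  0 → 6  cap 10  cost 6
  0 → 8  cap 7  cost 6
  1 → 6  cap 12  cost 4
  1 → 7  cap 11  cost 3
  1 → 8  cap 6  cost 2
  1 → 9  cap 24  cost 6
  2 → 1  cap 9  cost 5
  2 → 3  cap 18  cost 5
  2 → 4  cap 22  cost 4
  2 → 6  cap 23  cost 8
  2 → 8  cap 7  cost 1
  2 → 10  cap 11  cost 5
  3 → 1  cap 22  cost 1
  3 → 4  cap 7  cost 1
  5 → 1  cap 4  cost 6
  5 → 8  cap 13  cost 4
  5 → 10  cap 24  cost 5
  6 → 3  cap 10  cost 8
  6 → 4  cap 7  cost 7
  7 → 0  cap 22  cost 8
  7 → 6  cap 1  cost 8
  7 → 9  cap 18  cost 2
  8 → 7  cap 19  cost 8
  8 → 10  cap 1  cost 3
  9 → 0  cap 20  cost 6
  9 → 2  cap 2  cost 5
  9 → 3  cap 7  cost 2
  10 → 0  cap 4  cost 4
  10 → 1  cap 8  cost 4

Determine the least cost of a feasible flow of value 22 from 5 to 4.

Minimum cost for 22 units: 417

shortest-cost path #1: 5→10→0→3→4 push 4 @ unit cost 14 (adds 56)
shortest-cost path #2: 5→1→7→9→3→4 push 3 @ unit cost 14 (adds 42)
shortest-cost path #3: 5→1→6→4 push 1 @ unit cost 17 (adds 17)
shortest-cost path #4: 5→10→1→6→4 push 6 @ unit cost 20 (adds 120)
shortest-cost path #5: 5→8→7→9→3→0→4 push 4 @ unit cost 20 (adds 80)
shortest-cost path #6: 5→8→7→9→2→4 push 2 @ unit cost 23 (adds 46)
shortest-cost path #7: 5→8→7→0→4 push 2 @ unit cost 28 (adds 56)
total cost = 417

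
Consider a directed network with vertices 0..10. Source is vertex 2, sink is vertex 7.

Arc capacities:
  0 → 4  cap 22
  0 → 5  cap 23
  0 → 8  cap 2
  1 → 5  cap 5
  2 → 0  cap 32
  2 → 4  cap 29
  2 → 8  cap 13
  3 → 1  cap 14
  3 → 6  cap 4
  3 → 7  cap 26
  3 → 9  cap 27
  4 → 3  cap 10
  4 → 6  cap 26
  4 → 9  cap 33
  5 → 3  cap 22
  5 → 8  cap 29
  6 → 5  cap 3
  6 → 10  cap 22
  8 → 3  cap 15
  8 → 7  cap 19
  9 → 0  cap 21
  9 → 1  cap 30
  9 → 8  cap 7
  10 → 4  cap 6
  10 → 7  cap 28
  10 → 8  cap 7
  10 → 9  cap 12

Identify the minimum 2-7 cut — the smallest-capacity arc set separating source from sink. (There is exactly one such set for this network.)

Min-cut arcs: {(3,7), (6,10), (8,7)} (total capacity 67)

augment #1: 2→8→7 push 13
augment #2: 2→0→8→7 push 2
augment #3: 2→4→3→7 push 10
augment #4: 2→0→5→3→7 push 16
augment #5: 2→0→5→8→7 push 4
augment #6: 2→4→6→10→7 push 19
augment #7: 2→0→4→6→10→7 push 3
max flow = 67; residual-reachable set from 2 gives S-side
cut edges (S→T): {(3,7), (6,10), (8,7)} total cap 67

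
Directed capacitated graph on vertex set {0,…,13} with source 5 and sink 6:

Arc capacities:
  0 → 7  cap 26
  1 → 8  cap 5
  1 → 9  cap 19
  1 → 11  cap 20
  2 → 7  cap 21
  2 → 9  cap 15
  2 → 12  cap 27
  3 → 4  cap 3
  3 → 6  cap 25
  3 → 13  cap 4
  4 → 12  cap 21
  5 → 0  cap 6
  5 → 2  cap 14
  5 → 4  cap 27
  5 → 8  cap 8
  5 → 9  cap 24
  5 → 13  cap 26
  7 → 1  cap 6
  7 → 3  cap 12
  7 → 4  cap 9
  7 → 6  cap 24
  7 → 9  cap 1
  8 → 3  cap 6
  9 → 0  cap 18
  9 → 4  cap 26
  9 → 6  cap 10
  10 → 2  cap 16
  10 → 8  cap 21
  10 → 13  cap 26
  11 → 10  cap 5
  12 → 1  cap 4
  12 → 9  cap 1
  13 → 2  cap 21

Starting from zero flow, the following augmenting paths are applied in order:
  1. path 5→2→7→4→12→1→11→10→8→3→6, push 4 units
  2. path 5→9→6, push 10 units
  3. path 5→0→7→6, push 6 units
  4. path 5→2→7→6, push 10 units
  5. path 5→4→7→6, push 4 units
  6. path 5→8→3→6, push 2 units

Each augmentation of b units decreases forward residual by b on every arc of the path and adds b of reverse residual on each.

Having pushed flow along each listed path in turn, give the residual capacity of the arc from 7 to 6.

Residual capacity of (7,6): 4

after path 1 (5→2→7→4→12→1→11→10→8→3→6, push 4): res(7,6)=24
after path 2 (5→9→6, push 10): res(7,6)=24
after path 3 (5→0→7→6, push 6): res(7,6)=18
after path 4 (5→2→7→6, push 10): res(7,6)=8
after path 5 (5→4→7→6, push 4): res(7,6)=4
after path 6 (5→8→3→6, push 2): res(7,6)=4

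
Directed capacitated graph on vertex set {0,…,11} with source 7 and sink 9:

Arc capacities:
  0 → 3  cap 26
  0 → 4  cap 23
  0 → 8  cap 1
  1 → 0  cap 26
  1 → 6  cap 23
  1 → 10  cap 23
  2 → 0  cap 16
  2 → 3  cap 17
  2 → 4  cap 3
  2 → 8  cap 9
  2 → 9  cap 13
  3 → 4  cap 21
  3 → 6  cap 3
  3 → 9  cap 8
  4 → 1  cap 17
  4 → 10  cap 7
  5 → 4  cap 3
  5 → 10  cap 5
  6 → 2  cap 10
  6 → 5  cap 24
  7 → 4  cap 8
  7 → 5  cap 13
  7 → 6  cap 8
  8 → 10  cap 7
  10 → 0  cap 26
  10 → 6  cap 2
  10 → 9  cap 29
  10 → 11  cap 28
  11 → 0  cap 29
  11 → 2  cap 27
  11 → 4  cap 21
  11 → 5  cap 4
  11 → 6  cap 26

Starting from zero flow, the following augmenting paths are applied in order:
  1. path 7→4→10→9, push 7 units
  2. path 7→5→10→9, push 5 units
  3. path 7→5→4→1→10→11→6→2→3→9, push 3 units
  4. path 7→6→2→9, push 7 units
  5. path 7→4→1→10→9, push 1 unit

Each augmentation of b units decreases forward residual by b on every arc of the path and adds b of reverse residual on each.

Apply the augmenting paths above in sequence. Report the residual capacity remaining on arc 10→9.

Residual capacity of (10,9): 16

after path 1 (7→4→10→9, push 7): res(10,9)=22
after path 2 (7→5→10→9, push 5): res(10,9)=17
after path 3 (7→5→4→1→10→11→6→2→3→9, push 3): res(10,9)=17
after path 4 (7→6→2→9, push 7): res(10,9)=17
after path 5 (7→4→1→10→9, push 1): res(10,9)=16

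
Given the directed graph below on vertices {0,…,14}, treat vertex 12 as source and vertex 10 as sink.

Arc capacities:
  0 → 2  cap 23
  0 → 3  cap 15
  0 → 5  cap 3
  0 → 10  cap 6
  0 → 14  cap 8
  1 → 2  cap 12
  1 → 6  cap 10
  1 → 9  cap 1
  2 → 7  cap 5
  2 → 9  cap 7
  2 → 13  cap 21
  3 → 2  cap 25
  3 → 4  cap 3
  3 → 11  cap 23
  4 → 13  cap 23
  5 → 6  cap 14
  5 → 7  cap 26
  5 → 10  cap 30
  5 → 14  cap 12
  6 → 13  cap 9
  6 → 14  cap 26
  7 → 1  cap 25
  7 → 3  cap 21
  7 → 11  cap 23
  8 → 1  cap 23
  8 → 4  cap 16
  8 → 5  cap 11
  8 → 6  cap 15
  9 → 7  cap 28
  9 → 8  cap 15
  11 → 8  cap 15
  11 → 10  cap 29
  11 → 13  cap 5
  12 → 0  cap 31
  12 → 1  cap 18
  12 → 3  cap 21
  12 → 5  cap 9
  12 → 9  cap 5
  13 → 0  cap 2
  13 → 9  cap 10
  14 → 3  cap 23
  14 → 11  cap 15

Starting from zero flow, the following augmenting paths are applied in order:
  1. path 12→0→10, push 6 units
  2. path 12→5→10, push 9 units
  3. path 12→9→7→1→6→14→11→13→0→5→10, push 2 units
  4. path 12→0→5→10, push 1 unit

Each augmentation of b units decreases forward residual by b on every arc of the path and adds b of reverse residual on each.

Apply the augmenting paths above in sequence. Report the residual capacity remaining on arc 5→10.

Residual capacity of (5,10): 18

after path 1 (12→0→10, push 6): res(5,10)=30
after path 2 (12→5→10, push 9): res(5,10)=21
after path 3 (12→9→7→1→6→14→11→13→0→5→10, push 2): res(5,10)=19
after path 4 (12→0→5→10, push 1): res(5,10)=18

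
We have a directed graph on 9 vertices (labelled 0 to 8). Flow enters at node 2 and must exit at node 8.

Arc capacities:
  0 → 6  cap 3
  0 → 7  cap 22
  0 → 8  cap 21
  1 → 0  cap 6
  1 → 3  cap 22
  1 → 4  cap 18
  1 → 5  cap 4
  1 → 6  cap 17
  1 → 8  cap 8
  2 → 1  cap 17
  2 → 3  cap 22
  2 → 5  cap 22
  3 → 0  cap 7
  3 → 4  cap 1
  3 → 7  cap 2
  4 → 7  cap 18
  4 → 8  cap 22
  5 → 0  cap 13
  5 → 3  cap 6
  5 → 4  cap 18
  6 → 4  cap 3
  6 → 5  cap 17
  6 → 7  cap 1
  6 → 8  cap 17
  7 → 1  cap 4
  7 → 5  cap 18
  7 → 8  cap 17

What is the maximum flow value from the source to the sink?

augment #1: 2→1→8 bottleneck 8, total now 8
augment #2: 2→1→0→8 bottleneck 6, total now 14
augment #3: 2→1→4→8 bottleneck 3, total now 17
augment #4: 2→3→0→8 bottleneck 7, total now 24
augment #5: 2→3→4→8 bottleneck 1, total now 25
augment #6: 2→3→7→8 bottleneck 2, total now 27
augment #7: 2→5→0→8 bottleneck 8, total now 35
augment #8: 2→5→4→8 bottleneck 14, total now 49

Maximum flow value: 49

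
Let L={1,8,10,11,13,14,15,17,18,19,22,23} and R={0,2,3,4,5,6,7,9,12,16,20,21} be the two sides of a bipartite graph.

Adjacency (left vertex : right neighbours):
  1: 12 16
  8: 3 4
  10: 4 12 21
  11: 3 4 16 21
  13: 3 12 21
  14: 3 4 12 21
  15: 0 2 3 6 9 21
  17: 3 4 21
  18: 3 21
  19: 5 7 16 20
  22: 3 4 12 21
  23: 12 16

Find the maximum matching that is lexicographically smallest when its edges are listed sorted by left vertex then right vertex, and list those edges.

Lex-smallest maximum matching: {(1,12), (8,3), (10,4), (11,16), (13,21), (15,0), (19,5)}

|M| = 7 (so the lex-smallest maximum matching has 7 edges)
process left vertices in ascending order; for each, take the smallest-labelled available neighbour that still permits 7 edges overall, or leave it unmatched if none does
lex-smallest matching: {1-12, 8-3, 10-4, 11-16, 13-21, 15-0, 19-5}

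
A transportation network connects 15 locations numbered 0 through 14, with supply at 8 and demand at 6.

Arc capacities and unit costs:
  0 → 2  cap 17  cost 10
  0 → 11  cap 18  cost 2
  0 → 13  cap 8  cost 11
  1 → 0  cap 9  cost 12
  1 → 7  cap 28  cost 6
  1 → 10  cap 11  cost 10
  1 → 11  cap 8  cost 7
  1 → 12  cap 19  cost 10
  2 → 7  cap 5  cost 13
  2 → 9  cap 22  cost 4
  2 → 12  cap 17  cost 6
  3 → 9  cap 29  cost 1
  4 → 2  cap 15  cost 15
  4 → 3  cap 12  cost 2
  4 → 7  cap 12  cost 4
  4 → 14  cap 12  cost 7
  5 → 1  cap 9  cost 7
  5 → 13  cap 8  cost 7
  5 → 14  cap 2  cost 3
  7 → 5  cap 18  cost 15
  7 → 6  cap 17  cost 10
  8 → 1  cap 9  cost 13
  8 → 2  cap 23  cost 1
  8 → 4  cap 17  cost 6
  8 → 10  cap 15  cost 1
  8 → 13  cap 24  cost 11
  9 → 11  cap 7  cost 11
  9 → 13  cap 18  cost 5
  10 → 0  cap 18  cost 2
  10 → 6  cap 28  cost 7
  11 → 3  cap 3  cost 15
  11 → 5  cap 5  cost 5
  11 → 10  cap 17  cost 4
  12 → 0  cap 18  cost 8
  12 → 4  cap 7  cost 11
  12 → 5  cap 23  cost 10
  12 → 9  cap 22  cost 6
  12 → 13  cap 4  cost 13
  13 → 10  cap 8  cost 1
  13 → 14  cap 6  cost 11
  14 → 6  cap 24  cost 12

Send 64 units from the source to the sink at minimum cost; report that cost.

shortest-cost path #1: 8→10→6 push 15 @ unit cost 8 (adds 120)
shortest-cost path #2: 8→2→9→13→10→6 push 8 @ unit cost 18 (adds 144)
shortest-cost path #3: 8→4→7→6 push 12 @ unit cost 20 (adds 240)
shortest-cost path #4: 8→2→7→6 push 5 @ unit cost 24 (adds 120)
shortest-cost path #5: 8→4→14→6 push 5 @ unit cost 25 (adds 125)
shortest-cost path #6: 8→2→9→11→10→6 push 5 @ unit cost 27 (adds 135)
shortest-cost path #7: 8→2→12→5→14→6 push 2 @ unit cost 32 (adds 64)
shortest-cost path #8: 8→2→9→13→14→6 push 3 @ unit cost 33 (adds 99)
shortest-cost path #9: 8→13→14→6 push 3 @ unit cost 34 (adds 102)
shortest-cost path #10: 8→1→7→4→14→6 push 6 @ unit cost 34 (adds 204)
total cost = 1353

Minimum cost for 64 units: 1353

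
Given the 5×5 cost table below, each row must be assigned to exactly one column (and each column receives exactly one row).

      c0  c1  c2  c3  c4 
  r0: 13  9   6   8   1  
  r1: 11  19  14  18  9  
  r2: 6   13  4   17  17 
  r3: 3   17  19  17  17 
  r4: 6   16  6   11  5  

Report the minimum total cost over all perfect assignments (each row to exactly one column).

Minimum assignment cost: 36

optimal assignment: row0→col1 (cost 9), row1→col4 (cost 9), row2→col2 (cost 4), row3→col0 (cost 3), row4→col3 (cost 11)
total = 9 + 9 + 4 + 3 + 11 = 36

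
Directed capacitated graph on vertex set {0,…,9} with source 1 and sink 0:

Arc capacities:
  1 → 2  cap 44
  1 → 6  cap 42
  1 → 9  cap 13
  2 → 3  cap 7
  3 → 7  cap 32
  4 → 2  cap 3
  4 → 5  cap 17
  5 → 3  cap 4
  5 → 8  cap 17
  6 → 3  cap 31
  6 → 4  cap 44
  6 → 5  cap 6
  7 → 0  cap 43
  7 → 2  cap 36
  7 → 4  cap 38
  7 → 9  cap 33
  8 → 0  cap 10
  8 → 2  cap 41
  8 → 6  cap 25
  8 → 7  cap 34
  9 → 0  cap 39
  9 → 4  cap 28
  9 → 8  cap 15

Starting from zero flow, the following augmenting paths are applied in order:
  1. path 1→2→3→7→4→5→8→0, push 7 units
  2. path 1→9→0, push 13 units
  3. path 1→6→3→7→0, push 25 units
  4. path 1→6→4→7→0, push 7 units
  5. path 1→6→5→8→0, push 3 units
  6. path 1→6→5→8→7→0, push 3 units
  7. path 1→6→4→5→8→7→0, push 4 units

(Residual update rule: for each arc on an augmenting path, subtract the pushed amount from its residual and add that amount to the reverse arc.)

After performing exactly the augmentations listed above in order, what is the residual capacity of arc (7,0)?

after path 1 (1→2→3→7→4→5→8→0, push 7): res(7,0)=43
after path 2 (1→9→0, push 13): res(7,0)=43
after path 3 (1→6→3→7→0, push 25): res(7,0)=18
after path 4 (1→6→4→7→0, push 7): res(7,0)=11
after path 5 (1→6→5→8→0, push 3): res(7,0)=11
after path 6 (1→6→5→8→7→0, push 3): res(7,0)=8
after path 7 (1→6→4→5→8→7→0, push 4): res(7,0)=4

Residual capacity of (7,0): 4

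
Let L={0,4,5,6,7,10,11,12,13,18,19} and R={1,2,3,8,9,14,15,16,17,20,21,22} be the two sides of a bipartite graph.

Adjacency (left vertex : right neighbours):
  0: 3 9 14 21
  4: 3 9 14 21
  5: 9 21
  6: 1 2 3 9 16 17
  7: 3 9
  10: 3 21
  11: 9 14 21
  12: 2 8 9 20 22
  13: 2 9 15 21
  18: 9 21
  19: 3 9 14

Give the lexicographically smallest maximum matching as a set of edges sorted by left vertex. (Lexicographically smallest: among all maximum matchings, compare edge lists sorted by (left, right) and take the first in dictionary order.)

Lex-smallest maximum matching: {(0,3), (4,9), (5,21), (6,1), (11,14), (12,2), (13,15)}

|M| = 7 (so the lex-smallest maximum matching has 7 edges)
process left vertices in ascending order; for each, take the smallest-labelled available neighbour that still permits 7 edges overall, or leave it unmatched if none does
lex-smallest matching: {0-3, 4-9, 5-21, 6-1, 11-14, 12-2, 13-15}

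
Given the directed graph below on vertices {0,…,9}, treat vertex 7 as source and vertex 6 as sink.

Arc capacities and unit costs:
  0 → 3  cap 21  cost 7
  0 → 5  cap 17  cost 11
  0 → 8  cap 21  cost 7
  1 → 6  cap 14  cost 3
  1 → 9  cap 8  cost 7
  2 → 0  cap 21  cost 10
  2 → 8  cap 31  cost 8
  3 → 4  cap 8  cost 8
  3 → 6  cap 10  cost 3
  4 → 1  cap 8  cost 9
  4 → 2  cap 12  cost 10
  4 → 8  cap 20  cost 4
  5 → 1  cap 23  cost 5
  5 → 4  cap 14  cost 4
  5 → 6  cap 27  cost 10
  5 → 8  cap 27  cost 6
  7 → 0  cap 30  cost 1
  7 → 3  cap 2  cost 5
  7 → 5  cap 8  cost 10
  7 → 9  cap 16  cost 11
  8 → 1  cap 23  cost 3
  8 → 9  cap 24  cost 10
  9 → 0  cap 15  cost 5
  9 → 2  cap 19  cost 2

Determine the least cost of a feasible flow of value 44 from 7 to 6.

Minimum cost for 44 units: 776

shortest-cost path #1: 7→3→6 push 2 @ unit cost 8 (adds 16)
shortest-cost path #2: 7→0→3→6 push 8 @ unit cost 11 (adds 88)
shortest-cost path #3: 7→0→8→1→6 push 14 @ unit cost 14 (adds 196)
shortest-cost path #4: 7→5→6 push 8 @ unit cost 20 (adds 160)
shortest-cost path #5: 7→0→5→6 push 8 @ unit cost 22 (adds 176)
shortest-cost path #6: 7→9→2→8→0→5→6 push 4 @ unit cost 35 (adds 140)
total cost = 776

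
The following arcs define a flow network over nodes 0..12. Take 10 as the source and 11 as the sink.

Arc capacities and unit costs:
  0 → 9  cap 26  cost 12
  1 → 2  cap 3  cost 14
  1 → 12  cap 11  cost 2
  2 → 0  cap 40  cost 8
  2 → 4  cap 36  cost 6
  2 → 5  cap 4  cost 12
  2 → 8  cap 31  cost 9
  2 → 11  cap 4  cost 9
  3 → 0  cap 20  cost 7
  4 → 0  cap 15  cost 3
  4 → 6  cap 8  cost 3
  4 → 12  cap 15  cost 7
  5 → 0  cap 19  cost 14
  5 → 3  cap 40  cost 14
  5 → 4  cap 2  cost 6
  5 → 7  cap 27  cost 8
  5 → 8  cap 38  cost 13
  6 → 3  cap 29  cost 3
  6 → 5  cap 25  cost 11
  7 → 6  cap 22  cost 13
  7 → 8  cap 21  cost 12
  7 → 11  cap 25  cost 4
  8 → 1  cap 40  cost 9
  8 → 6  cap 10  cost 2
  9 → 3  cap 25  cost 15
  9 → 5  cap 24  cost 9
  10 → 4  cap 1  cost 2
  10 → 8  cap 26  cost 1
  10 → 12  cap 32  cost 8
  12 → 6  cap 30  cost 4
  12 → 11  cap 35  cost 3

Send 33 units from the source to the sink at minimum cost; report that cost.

shortest-cost path #1: 10→12→11 push 32 @ unit cost 11 (adds 352)
shortest-cost path #2: 10→4→12→11 push 1 @ unit cost 12 (adds 12)
total cost = 364

Minimum cost for 33 units: 364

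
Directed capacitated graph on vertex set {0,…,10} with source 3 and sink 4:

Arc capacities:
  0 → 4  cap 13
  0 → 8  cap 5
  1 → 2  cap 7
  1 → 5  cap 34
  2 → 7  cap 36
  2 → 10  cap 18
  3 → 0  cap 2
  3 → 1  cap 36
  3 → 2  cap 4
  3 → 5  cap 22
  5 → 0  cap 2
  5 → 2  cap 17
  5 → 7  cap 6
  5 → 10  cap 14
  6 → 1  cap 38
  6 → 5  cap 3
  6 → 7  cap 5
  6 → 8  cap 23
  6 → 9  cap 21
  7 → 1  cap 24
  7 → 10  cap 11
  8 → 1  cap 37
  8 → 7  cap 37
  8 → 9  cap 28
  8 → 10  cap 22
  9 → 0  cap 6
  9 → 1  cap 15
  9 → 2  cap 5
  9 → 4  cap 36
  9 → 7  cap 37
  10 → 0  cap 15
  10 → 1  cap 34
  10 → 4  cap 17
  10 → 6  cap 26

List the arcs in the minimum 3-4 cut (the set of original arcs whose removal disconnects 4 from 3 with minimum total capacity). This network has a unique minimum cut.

Min-cut arcs: {(2,10), (3,0), (5,0), (5,10), (7,10)} (total capacity 47)

augment #1: 3→0→4 push 2
augment #2: 3→2→10→4 push 4
augment #3: 3→5→0→4 push 2
augment #4: 3→5→10→4 push 13
augment #5: 3→5→10→0→4 push 1
augment #6: 3→1→2→10→0→4 push 7
augment #7: 3→5→2→10→0→4 push 1
augment #8: 3→5→2→10→6→9→4 push 5
augment #9: 3→1→5→2→10→6→9→4 push 1
augment #10: 3→1→5→7→10→6→9→4 push 6
augment #11: 3→1→5→2→7→10→6→9→4 push 5
max flow = 47; residual-reachable set from 3 gives S-side
cut edges (S→T): {(2,10), (3,0), (5,0), (5,10), (7,10)} total cap 47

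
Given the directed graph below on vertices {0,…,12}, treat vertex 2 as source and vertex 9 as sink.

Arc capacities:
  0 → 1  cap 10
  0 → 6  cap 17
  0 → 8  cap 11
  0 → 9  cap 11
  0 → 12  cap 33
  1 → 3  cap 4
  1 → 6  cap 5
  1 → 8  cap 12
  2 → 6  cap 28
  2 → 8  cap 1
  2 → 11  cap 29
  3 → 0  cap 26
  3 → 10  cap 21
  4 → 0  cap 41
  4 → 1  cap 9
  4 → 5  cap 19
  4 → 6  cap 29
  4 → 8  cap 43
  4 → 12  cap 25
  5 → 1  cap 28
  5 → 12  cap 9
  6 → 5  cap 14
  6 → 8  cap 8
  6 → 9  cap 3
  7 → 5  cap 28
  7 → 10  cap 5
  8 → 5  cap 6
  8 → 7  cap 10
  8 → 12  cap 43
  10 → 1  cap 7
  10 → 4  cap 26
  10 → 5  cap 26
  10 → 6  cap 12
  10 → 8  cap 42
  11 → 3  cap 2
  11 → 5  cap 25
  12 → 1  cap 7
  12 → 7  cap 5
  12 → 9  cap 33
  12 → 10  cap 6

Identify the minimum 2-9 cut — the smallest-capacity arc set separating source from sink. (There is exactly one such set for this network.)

augment #1: 2→6→9 push 3
augment #2: 2→8→12→9 push 1
augment #3: 2→6→5→12→9 push 9
augment #4: 2→6→8→12→9 push 8
augment #5: 2→11→3→0→9 push 2
augment #6: 2→6→5→1→3→0→9 push 4
augment #7: 2→6→5→1→8→12→9 push 1
augment #8: 2→11→5→1→8→12→9 push 11
max flow = 39; residual-reachable set from 2 gives S-side
cut edges (S→T): {(1,3), (1,8), (2,8), (5,12), (6,8), (6,9), (11,3)} total cap 39

Min-cut arcs: {(1,3), (1,8), (2,8), (5,12), (6,8), (6,9), (11,3)} (total capacity 39)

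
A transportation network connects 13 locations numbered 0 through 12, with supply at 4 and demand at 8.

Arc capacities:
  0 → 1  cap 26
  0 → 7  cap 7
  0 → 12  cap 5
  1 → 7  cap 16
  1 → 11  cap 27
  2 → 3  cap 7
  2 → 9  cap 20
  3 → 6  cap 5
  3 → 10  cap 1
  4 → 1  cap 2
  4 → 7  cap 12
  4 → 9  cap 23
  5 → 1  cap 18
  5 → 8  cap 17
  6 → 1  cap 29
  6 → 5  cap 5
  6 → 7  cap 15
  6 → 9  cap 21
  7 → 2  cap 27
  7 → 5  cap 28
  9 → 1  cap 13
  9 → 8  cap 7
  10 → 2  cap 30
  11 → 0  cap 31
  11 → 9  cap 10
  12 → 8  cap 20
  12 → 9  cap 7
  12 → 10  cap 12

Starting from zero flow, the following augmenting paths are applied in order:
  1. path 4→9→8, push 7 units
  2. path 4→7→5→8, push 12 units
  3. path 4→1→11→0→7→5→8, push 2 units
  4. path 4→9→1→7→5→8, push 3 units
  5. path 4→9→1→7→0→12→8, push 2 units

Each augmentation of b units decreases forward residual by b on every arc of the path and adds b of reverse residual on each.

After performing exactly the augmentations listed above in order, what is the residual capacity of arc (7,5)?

Residual capacity of (7,5): 11

after path 1 (4→9→8, push 7): res(7,5)=28
after path 2 (4→7→5→8, push 12): res(7,5)=16
after path 3 (4→1→11→0→7→5→8, push 2): res(7,5)=14
after path 4 (4→9→1→7→5→8, push 3): res(7,5)=11
after path 5 (4→9→1→7→0→12→8, push 2): res(7,5)=11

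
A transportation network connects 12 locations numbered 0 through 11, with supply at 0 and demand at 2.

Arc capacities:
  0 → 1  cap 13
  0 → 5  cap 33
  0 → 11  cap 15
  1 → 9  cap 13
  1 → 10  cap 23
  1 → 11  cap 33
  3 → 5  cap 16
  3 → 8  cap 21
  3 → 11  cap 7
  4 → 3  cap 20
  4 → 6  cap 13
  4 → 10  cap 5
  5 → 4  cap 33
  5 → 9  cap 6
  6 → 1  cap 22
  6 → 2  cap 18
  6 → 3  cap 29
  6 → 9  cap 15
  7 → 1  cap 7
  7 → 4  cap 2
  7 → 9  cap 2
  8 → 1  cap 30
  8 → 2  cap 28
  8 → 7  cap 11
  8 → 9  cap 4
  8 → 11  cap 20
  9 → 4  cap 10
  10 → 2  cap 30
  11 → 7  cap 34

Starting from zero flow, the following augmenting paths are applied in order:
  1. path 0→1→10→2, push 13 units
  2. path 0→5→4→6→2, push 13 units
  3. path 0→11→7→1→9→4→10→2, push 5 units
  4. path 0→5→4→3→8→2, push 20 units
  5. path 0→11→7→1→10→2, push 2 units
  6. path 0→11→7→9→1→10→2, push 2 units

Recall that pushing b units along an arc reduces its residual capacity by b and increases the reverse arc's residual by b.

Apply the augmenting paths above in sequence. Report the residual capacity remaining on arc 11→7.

after path 1 (0→1→10→2, push 13): res(11,7)=34
after path 2 (0→5→4→6→2, push 13): res(11,7)=34
after path 3 (0→11→7→1→9→4→10→2, push 5): res(11,7)=29
after path 4 (0→5→4→3→8→2, push 20): res(11,7)=29
after path 5 (0→11→7→1→10→2, push 2): res(11,7)=27
after path 6 (0→11→7→9→1→10→2, push 2): res(11,7)=25

Residual capacity of (11,7): 25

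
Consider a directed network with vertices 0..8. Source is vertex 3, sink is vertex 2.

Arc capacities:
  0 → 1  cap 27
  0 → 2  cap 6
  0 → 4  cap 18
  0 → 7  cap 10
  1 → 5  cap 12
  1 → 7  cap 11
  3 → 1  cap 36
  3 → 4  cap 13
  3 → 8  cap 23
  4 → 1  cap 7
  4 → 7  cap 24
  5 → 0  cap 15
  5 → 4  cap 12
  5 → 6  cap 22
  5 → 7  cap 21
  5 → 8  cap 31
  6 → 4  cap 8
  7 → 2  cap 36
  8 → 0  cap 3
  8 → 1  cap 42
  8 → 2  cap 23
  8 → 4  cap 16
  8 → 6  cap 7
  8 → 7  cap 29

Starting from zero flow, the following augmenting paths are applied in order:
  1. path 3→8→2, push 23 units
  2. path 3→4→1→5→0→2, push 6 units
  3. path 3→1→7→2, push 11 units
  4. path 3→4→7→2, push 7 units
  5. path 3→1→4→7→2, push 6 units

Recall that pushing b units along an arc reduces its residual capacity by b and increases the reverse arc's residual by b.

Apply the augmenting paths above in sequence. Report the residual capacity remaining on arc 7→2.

after path 1 (3→8→2, push 23): res(7,2)=36
after path 2 (3→4→1→5→0→2, push 6): res(7,2)=36
after path 3 (3→1→7→2, push 11): res(7,2)=25
after path 4 (3→4→7→2, push 7): res(7,2)=18
after path 5 (3→1→4→7→2, push 6): res(7,2)=12

Residual capacity of (7,2): 12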